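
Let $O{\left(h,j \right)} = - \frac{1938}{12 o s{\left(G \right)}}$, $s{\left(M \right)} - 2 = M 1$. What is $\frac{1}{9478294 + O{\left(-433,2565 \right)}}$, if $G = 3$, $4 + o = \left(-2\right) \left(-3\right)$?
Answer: $\frac{20}{189565557} \approx 1.055 \cdot 10^{-7}$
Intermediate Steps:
$o = 2$ ($o = -4 - -6 = -4 + 6 = 2$)
$s{\left(M \right)} = 2 + M$ ($s{\left(M \right)} = 2 + M 1 = 2 + M$)
$O{\left(h,j \right)} = - \frac{323}{20}$ ($O{\left(h,j \right)} = - \frac{1938}{12 \cdot 2 \left(2 + 3\right)} = - \frac{1938}{24 \cdot 5} = - \frac{1938}{120} = \left(-1938\right) \frac{1}{120} = - \frac{323}{20}$)
$\frac{1}{9478294 + O{\left(-433,2565 \right)}} = \frac{1}{9478294 - \frac{323}{20}} = \frac{1}{\frac{189565557}{20}} = \frac{20}{189565557}$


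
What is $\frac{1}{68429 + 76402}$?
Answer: $\frac{1}{144831} \approx 6.9046 \cdot 10^{-6}$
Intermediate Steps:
$\frac{1}{68429 + 76402} = \frac{1}{144831}$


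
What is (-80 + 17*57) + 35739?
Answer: 36628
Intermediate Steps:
(-80 + 17*57) + 35739 = (-80 + 969) + 35739 = 889 + 35739 = 36628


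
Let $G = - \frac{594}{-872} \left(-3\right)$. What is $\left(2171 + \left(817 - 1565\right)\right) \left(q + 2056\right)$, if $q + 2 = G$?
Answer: $\frac{1273091219}{436} \approx 2.9199 \cdot 10^{6}$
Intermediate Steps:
$G = - \frac{891}{436}$ ($G = \left(-594\right) \left(- \frac{1}{872}\right) \left(-3\right) = \frac{297}{436} \left(-3\right) = - \frac{891}{436} \approx -2.0436$)
$q = - \frac{1763}{436}$ ($q = -2 - \frac{891}{436} = - \frac{1763}{436} \approx -4.0436$)
$\left(2171 + \left(817 - 1565\right)\right) \left(q + 2056\right) = \left(2171 + \left(817 - 1565\right)\right) \left(- \frac{1763}{436} + 2056\right) = \left(2171 - 748\right) \frac{894653}{436} = 1423 \cdot \frac{894653}{436} = \frac{1273091219}{436}$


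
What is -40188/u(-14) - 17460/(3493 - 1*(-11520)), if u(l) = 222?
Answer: -101203094/555481 ≈ -182.19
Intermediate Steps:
-40188/u(-14) - 17460/(3493 - 1*(-11520)) = -40188/222 - 17460/(3493 - 1*(-11520)) = -40188*1/222 - 17460/(3493 + 11520) = -6698/37 - 17460/15013 = -101203094/555481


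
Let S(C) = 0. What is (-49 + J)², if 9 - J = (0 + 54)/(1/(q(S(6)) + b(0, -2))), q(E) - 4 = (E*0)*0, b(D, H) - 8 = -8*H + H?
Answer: 2085136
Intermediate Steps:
b(D, H) = 8 - 7*H (b(D, H) = 8 + (-8*H + H) = 8 - 7*H)
q(E) = 4 (q(E) = 4 + (E*0)*0 = 4 + 0*0 = 4 + 0 = 4)
J = -1395 (J = 9 - (0 + 54)/(1/(4 + (8 - 7*(-2)))) = 9 - 54/(1/(4 + (8 + 14))) = 9 - 54/(1/(4 + 22)) = 9 - 54/(1/26) = 9 - 54/1/26 = 9 - 54*26 = 9 - 1*1404 = 9 - 1404 = -1395)
(-49 + J)² = (-49 - 1395)² = (-1444)² = 2085136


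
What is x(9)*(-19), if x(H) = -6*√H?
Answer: 342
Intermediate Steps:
x(9)*(-19) = -6*√9*(-19) = -6*3*(-19) = -18*(-19) = 342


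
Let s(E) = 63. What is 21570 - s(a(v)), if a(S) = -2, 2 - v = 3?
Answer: 21507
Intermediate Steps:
v = -1 (v = 2 - 1*3 = 2 - 3 = -1)
21570 - s(a(v)) = 21570 - 1*63 = 21570 - 63 = 21507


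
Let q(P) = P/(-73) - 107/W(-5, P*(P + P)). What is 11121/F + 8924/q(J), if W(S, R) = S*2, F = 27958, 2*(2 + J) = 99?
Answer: 3253830961/3662498 ≈ 888.42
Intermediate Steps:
J = 95/2 (J = -2 + (1/2)*99 = -2 + 99/2 = 95/2 ≈ 47.500)
W(S, R) = 2*S
q(P) = 107/10 - P/73 (q(P) = P/(-73) - 107/(2*(-5)) = P*(-1/73) - 107/(-10) = -P/73 - 107*(-1/10) = -P/73 + 107/10 = 107/10 - P/73)
11121/F + 8924/q(J) = 11121/27958 + 8924/(107/10 - 1/73*95/2) = 11121*(1/27958) + 8924/(107/10 - 95/146) = 11121/27958 + 8924/(3668/365) = 11121/27958 + 8924*(365/3668) = 11121/27958 + 814315/917 = 3253830961/3662498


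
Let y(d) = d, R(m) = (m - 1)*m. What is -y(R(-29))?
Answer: -870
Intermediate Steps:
R(m) = m*(-1 + m) (R(m) = (-1 + m)*m = m*(-1 + m))
-y(R(-29)) = -(-29)*(-1 - 29) = -(-29)*(-30) = -1*870 = -870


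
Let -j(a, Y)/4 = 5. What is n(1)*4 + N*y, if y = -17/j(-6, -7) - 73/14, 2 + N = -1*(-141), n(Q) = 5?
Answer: -82129/140 ≈ -586.64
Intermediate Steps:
j(a, Y) = -20 (j(a, Y) = -4*5 = -20)
N = 139 (N = -2 - 1*(-141) = -2 + 141 = 139)
y = -611/140 (y = -17/(-20) - 73/14 = -17*(-1/20) - 73*1/14 = 17/20 - 73/14 = -611/140 ≈ -4.3643)
n(1)*4 + N*y = 5*4 + 139*(-611/140) = 20 - 84929/140 = -82129/140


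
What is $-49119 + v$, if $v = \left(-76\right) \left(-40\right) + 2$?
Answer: $-46077$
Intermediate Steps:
$v = 3042$ ($v = 3040 + 2 = 3042$)
$-49119 + v = -49119 + 3042 = -46077$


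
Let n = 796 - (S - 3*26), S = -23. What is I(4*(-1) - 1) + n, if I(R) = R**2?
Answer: 922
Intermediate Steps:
n = 897 (n = 796 - (-23 - 3*26) = 796 - (-23 - 78) = 796 - 1*(-101) = 796 + 101 = 897)
I(4*(-1) - 1) + n = (4*(-1) - 1)**2 + 897 = (-4 - 1)**2 + 897 = (-5)**2 + 897 = 25 + 897 = 922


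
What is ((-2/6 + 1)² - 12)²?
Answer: 10816/81 ≈ 133.53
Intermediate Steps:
((-2/6 + 1)² - 12)² = ((-2*⅙ + 1)² - 12)² = ((-⅓ + 1)² - 12)² = ((⅔)² - 12)² = (4/9 - 12)² = (-104/9)² = 10816/81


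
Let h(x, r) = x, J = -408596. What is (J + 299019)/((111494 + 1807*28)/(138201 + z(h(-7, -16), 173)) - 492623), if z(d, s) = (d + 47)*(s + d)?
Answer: 15871242257/71351845853 ≈ 0.22244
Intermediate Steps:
z(d, s) = (47 + d)*(d + s)
(J + 299019)/((111494 + 1807*28)/(138201 + z(h(-7, -16), 173)) - 492623) = (-408596 + 299019)/((111494 + 1807*28)/(138201 + ((-7)² + 47*(-7) + 47*173 - 7*173)) - 492623) = -109577/((111494 + 50596)/(138201 + (49 - 329 + 8131 - 1211)) - 492623) = -109577/(162090/(138201 + 6640) - 492623) = -109577/(162090/144841 - 492623) = -109577/(-71351845853/144841) = -109577*(-144841/71351845853) = 15871242257/71351845853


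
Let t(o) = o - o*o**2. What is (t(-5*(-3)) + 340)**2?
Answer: 9120400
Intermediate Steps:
t(o) = o - o**3
(t(-5*(-3)) + 340)**2 = ((-5*(-3) - (-5*(-3))**3) + 340)**2 = ((15 - 1*15**3) + 340)**2 = ((15 - 1*3375) + 340)**2 = ((15 - 3375) + 340)**2 = (-3360 + 340)**2 = (-3020)**2 = 9120400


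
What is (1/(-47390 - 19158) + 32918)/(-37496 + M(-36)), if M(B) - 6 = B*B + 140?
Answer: -243403007/266591288 ≈ -0.91302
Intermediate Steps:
M(B) = 146 + B² (M(B) = 6 + (B*B + 140) = 6 + (B² + 140) = 6 + (140 + B²) = 146 + B²)
(1/(-47390 - 19158) + 32918)/(-37496 + M(-36)) = (1/(-47390 - 19158) + 32918)/(-37496 + (146 + (-36)²)) = (1/(-66548) + 32918)/(-37496 + (146 + 1296)) = (-1/66548 + 32918)/(-37496 + 1442) = (2190627063/66548)/(-36054) = (2190627063/66548)*(-1/36054) = -243403007/266591288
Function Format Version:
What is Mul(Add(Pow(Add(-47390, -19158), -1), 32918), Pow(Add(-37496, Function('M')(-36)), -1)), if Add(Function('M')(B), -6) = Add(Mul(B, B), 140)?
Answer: Rational(-243403007, 266591288) ≈ -0.91302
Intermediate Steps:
Function('M')(B) = Add(146, Pow(B, 2)) (Function('M')(B) = Add(6, Add(Mul(B, B), 140)) = Add(6, Add(Pow(B, 2), 140)) = Add(6, Add(140, Pow(B, 2))) = Add(146, Pow(B, 2)))
Mul(Add(Pow(Add(-47390, -19158), -1), 32918), Pow(Add(-37496, Function('M')(-36)), -1)) = Mul(Add(Pow(Add(-47390, -19158), -1), 32918), Pow(Add(-37496, Add(146, Pow(-36, 2))), -1)) = Mul(Add(Pow(-66548, -1), 32918), Pow(Add(-37496, Add(146, 1296)), -1)) = Mul(Add(Rational(-1, 66548), 32918), Pow(Add(-37496, 1442), -1)) = Mul(Rational(2190627063, 66548), Pow(-36054, -1)) = Mul(Rational(2190627063, 66548), Rational(-1, 36054)) = Rational(-243403007, 266591288)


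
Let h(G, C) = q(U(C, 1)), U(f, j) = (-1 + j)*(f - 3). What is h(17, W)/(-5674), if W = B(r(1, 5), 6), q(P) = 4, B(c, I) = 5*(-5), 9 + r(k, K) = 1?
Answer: -2/2837 ≈ -0.00070497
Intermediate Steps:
U(f, j) = (-1 + j)*(-3 + f)
r(k, K) = -8 (r(k, K) = -9 + 1 = -8)
B(c, I) = -25
W = -25
h(G, C) = 4
h(17, W)/(-5674) = 4/(-5674) = 4*(-1/5674) = -2/2837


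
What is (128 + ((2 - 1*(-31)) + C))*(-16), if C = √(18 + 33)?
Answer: -2576 - 16*√51 ≈ -2690.3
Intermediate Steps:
C = √51 ≈ 7.1414
(128 + ((2 - 1*(-31)) + C))*(-16) = (128 + ((2 - 1*(-31)) + √51))*(-16) = (128 + ((2 + 31) + √51))*(-16) = (128 + (33 + √51))*(-16) = (161 + √51)*(-16) = -2576 - 16*√51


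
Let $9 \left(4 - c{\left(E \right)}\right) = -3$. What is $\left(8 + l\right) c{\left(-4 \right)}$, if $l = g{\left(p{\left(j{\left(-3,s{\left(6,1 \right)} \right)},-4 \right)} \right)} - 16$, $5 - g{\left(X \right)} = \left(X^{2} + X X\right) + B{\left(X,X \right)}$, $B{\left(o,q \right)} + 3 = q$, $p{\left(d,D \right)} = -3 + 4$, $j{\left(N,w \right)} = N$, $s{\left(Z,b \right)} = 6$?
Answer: $-13$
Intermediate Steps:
$p{\left(d,D \right)} = 1$
$B{\left(o,q \right)} = -3 + q$
$c{\left(E \right)} = \frac{13}{3}$ ($c{\left(E \right)} = 4 - - \frac{1}{3} = 4 + \frac{1}{3} = \frac{13}{3}$)
$g{\left(X \right)} = 8 - X - 2 X^{2}$ ($g{\left(X \right)} = 5 - \left(\left(X^{2} + X X\right) + \left(-3 + X\right)\right) = 5 - \left(\left(X^{2} + X^{2}\right) + \left(-3 + X\right)\right) = 5 - \left(2 X^{2} + \left(-3 + X\right)\right) = 5 - \left(-3 + X + 2 X^{2}\right) = 8 - X - 2 X^{2}$)
$l = -11$ ($l = \left(8 - 1 - 2 \cdot 1^{2}\right) - 16 = \left(8 - 1 - 2\right) - 16 = 5 - 16 = -11$)
$\left(8 + l\right) c{\left(-4 \right)} = \left(8 - 11\right) \frac{13}{3} = \left(-3\right) \frac{13}{3} = -13$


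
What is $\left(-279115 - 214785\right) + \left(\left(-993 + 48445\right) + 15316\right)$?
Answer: $-431132$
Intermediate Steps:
$\left(-279115 - 214785\right) + \left(\left(-993 + 48445\right) + 15316\right) = -493900 + \left(47452 + 15316\right) = -493900 + 62768 = -431132$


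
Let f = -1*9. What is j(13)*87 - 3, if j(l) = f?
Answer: -786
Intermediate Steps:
f = -9
j(l) = -9
j(13)*87 - 3 = -9*87 - 3 = -783 - 3 = -786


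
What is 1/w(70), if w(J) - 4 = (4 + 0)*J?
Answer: 1/284 ≈ 0.0035211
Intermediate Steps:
w(J) = 4 + 4*J (w(J) = 4 + (4 + 0)*J = 4 + 4*J)
1/w(70) = 1/(4 + 4*70) = 1/(4 + 280) = 1/284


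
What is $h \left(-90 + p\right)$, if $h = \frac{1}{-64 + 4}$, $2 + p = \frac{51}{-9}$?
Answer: $\frac{293}{180} \approx 1.6278$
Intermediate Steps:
$p = - \frac{23}{3}$ ($p = -2 + \frac{51}{-9} = -2 + 51 \left(- \frac{1}{9}\right) = -2 - \frac{17}{3} = - \frac{23}{3} \approx -7.6667$)
$h = - \frac{1}{60}$ ($h = \frac{1}{-60} = - \frac{1}{60} \approx -0.016667$)
$h \left(-90 + p\right) = - \frac{-90 - \frac{23}{3}}{60} = \left(- \frac{1}{60}\right) \left(- \frac{293}{3}\right) = \frac{293}{180}$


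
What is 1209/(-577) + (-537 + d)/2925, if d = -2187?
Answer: -1702691/562575 ≈ -3.0266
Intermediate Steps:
1209/(-577) + (-537 + d)/2925 = 1209/(-577) + (-537 - 2187)/2925 = 1209*(-1/577) - 2724*1/2925 = -1209/577 - 908/975 = -1702691/562575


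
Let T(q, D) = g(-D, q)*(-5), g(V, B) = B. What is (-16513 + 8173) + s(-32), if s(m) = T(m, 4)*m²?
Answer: 155500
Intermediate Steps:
T(q, D) = -5*q (T(q, D) = q*(-5) = -5*q)
s(m) = -5*m³ (s(m) = (-5*m)*m² = -5*m³)
(-16513 + 8173) + s(-32) = (-16513 + 8173) - 5*(-32)³ = -8340 - 5*(-32768) = -8340 + 163840 = 155500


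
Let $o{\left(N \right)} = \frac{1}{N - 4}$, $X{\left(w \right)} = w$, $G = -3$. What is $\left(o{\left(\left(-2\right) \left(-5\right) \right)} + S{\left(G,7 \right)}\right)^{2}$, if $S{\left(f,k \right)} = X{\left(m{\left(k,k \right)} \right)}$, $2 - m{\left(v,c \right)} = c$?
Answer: $\frac{841}{36} \approx 23.361$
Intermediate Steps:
$m{\left(v,c \right)} = 2 - c$
$S{\left(f,k \right)} = 2 - k$
$o{\left(N \right)} = \frac{1}{-4 + N}$
$\left(o{\left(\left(-2\right) \left(-5\right) \right)} + S{\left(G,7 \right)}\right)^{2} = \left(\frac{1}{-4 - -10} + \left(2 - 7\right)\right)^{2} = \left(\frac{1}{-4 + 10} + \left(2 - 7\right)\right)^{2} = \left(\frac{1}{6} - 5\right)^{2} = \left(- \frac{29}{6}\right)^{2} = \frac{841}{36}$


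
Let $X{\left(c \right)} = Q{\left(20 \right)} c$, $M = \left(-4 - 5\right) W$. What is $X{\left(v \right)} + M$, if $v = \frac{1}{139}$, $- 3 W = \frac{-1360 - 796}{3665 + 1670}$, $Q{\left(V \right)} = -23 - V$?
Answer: $- \frac{102587}{67415} \approx -1.5217$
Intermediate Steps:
$W = \frac{196}{1455}$ ($W = - \frac{\left(-1360 - 796\right) \frac{1}{3665 + 1670}}{3} = - \frac{\left(-2156\right) \frac{1}{5335}}{3} = \left(- \frac{1}{3}\right) \left(- \frac{196}{485}\right) = \frac{196}{1455} \approx 0.13471$)
$M = - \frac{588}{485}$ ($M = \left(-4 - 5\right) \frac{196}{1455} = \left(-9\right) \frac{196}{1455} = - \frac{588}{485} \approx -1.2124$)
$v = \frac{1}{139} \approx 0.0071942$
$X{\left(c \right)} = - 43 c$ ($X{\left(c \right)} = \left(-23 - 20\right) c = - 43 c$)
$X{\left(v \right)} + M = \left(-43\right) \frac{1}{139} - \frac{588}{485} = - \frac{43}{139} - \frac{588}{485} = - \frac{102587}{67415}$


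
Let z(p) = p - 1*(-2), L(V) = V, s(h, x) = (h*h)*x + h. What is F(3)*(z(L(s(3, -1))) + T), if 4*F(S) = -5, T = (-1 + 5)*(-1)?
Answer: 10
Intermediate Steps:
s(h, x) = h + x*h**2 (s(h, x) = h**2*x + h = x*h**2 + h = h + x*h**2)
T = -4 (T = 4*(-1) = -4)
z(p) = 2 + p (z(p) = p + 2 = 2 + p)
F(S) = -5/4 (F(S) = (1/4)*(-5) = -5/4)
F(3)*(z(L(s(3, -1))) + T) = -5*((2 + 3*(1 + 3*(-1))) - 4)/4 = -5*((2 + 3*(1 - 3)) - 4)/4 = -5*((2 + 3*(-2)) - 4)/4 = -5*((2 - 6) - 4)/4 = -5*(-4 - 4)/4 = -5/4*(-8) = 10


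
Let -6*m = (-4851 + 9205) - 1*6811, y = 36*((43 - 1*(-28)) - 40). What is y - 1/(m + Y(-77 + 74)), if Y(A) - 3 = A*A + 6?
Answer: 954178/855 ≈ 1116.0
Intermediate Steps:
Y(A) = 9 + A**2 (Y(A) = 3 + (A*A + 6) = 3 + (A**2 + 6) = 3 + (6 + A**2) = 9 + A**2)
y = 1116 (y = 36*((43 + 28) - 40) = 36*(71 - 40) = 36*31 = 1116)
m = 819/2 (m = -((-4851 + 9205) - 1*6811)/6 = -(4354 - 6811)/6 = -1/6*(-2457) = 819/2 ≈ 409.50)
y - 1/(m + Y(-77 + 74)) = 1116 - 1/(819/2 + (9 + (-77 + 74)**2)) = 1116 - 1/(819/2 + (9 + (-3)**2)) = 1116 - 1/(819/2 + (9 + 9)) = 1116 - 1/(819/2 + 18) = 1116 - 1/855/2 = 1116 - 1*2/855 = 1116 - 2/855 = 954178/855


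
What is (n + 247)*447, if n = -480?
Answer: -104151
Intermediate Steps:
(n + 247)*447 = (-480 + 247)*447 = -233*447 = -104151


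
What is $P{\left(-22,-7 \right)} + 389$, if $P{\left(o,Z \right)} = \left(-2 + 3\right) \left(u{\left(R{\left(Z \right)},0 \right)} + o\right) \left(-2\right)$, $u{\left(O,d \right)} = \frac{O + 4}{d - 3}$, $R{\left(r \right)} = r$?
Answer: $431$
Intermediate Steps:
$u{\left(O,d \right)} = \frac{4 + O}{-3 + d}$
$P{\left(o,Z \right)} = \frac{8}{3} - 2 o + \frac{2 Z}{3}$ ($P{\left(o,Z \right)} = \left(-2 + 3\right) \left(\frac{4 + Z}{-3 + 0} + o\right) \left(-2\right) = 1 \left(\frac{4 + Z}{-3} + o\right) \left(-2\right) = 1 \left(- \frac{4 + Z}{3} + o\right) \left(-2\right) = 1 \left(\left(- \frac{4}{3} - \frac{Z}{3}\right) + o\right) \left(-2\right) = 1 \left(- \frac{4}{3} + o - \frac{Z}{3}\right) \left(-2\right) = \left(- \frac{4}{3} + o - \frac{Z}{3}\right) \left(-2\right) = \frac{8}{3} - 2 o + \frac{2 Z}{3}$)
$P{\left(-22,-7 \right)} + 389 = \left(\frac{8}{3} - -44 + \frac{2}{3} \left(-7\right)\right) + 389 = \left(\frac{8}{3} + 44 - \frac{14}{3}\right) + 389 = 42 + 389 = 431$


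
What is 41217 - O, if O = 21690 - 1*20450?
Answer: 39977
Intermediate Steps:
O = 1240 (O = 21690 - 20450 = 1240)
41217 - O = 41217 - 1*1240 = 41217 - 1240 = 39977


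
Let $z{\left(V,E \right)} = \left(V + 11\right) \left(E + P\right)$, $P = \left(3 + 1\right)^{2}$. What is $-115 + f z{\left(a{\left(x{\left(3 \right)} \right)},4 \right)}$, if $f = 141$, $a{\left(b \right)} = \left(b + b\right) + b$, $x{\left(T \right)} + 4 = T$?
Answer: $22445$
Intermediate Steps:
$x{\left(T \right)} = -4 + T$
$a{\left(b \right)} = 3 b$ ($a{\left(b \right)} = 2 b + b = 3 b$)
$P = 16$ ($P = 4^{2} = 16$)
$z{\left(V,E \right)} = \left(11 + V\right) \left(16 + E\right)$ ($z{\left(V,E \right)} = \left(V + 11\right) \left(E + 16\right) = \left(11 + V\right) \left(16 + E\right)$)
$-115 + f z{\left(a{\left(x{\left(3 \right)} \right)},4 \right)} = -115 + 141 \left(176 + 11 \cdot 4 + 16 \cdot 3 \left(-4 + 3\right) + 4 \cdot 3 \left(-4 + 3\right)\right) = -115 + 141 \left(176 + 44 + 16 \cdot 3 \left(-1\right) + 4 \cdot 3 \left(-1\right)\right) = -115 + 141 \left(176 + 44 + 16 \left(-3\right) + 4 \left(-3\right)\right) = -115 + 141 \left(176 + 44 - 48 - 12\right) = -115 + 141 \cdot 160 = -115 + 22560 = 22445$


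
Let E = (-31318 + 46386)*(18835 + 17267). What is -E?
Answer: -543984936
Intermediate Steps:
E = 543984936 (E = 15068*36102 = 543984936)
-E = -1*543984936 = -543984936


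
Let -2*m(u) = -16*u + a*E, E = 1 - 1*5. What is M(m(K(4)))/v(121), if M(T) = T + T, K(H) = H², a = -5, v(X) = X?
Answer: 236/121 ≈ 1.9504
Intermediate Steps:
E = -4 (E = 1 - 5 = -4)
m(u) = -10 + 8*u (m(u) = -(-16*u - 5*(-4))/2 = -(-16*u + 20)/2 = -(20 - 16*u)/2 = -10 + 8*u)
M(T) = 2*T
M(m(K(4)))/v(121) = (2*(-10 + 8*4²))/121 = (2*(-10 + 8*16))*(1/121) = (2*(-10 + 128))*(1/121) = (2*118)*(1/121) = 236*(1/121) = 236/121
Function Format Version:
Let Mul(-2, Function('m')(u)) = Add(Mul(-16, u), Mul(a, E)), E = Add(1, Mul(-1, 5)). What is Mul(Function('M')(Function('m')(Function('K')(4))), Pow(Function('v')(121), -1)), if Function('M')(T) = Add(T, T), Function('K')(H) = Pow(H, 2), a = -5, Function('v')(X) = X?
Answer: Rational(236, 121) ≈ 1.9504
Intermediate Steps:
E = -4 (E = Add(1, -5) = -4)
Function('m')(u) = Add(-10, Mul(8, u)) (Function('m')(u) = Mul(Rational(-1, 2), Add(Mul(-16, u), Mul(-5, -4))) = Mul(Rational(-1, 2), Add(Mul(-16, u), 20)) = Mul(Rational(-1, 2), Add(20, Mul(-16, u))) = Add(-10, Mul(8, u)))
Function('M')(T) = Mul(2, T)
Mul(Function('M')(Function('m')(Function('K')(4))), Pow(Function('v')(121), -1)) = Mul(Mul(2, Add(-10, Mul(8, Pow(4, 2)))), Pow(121, -1)) = Mul(Mul(2, Add(-10, Mul(8, 16))), Rational(1, 121)) = Mul(Mul(2, Add(-10, 128)), Rational(1, 121)) = Mul(Mul(2, 118), Rational(1, 121)) = Mul(236, Rational(1, 121)) = Rational(236, 121)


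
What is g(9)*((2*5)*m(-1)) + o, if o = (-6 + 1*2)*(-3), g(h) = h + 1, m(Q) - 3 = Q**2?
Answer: 412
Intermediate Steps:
m(Q) = 3 + Q**2
g(h) = 1 + h
o = 12 (o = (-6 + 2)*(-3) = -4*(-3) = 12)
g(9)*((2*5)*m(-1)) + o = (1 + 9)*((2*5)*(3 + (-1)**2)) + 12 = 10*(10*(3 + 1)) + 12 = 10*(10*4) + 12 = 10*40 + 12 = 400 + 12 = 412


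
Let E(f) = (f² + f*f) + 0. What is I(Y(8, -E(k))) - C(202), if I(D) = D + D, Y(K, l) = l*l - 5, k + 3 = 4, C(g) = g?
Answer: -204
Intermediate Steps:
k = 1 (k = -3 + 4 = 1)
E(f) = 2*f² (E(f) = (f² + f²) + 0 = 2*f² + 0 = 2*f²)
Y(K, l) = -5 + l² (Y(K, l) = l² - 5 = -5 + l²)
I(D) = 2*D
I(Y(8, -E(k))) - C(202) = 2*(-5 + (-2*1²)²) - 1*202 = 2*(-5 + (-2)²) - 202 = 2*(-5 + 4) - 202 = 2*(-1) - 202 = -2 - 202 = -204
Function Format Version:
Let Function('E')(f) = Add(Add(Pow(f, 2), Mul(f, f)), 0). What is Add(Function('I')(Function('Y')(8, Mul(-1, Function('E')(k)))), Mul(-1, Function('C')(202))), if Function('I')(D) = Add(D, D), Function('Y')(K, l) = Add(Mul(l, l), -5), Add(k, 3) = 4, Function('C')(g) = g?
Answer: -204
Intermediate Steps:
k = 1 (k = Add(-3, 4) = 1)
Function('E')(f) = Mul(2, Pow(f, 2)) (Function('E')(f) = Add(Add(Pow(f, 2), Pow(f, 2)), 0) = Add(Mul(2, Pow(f, 2)), 0) = Mul(2, Pow(f, 2)))
Function('Y')(K, l) = Add(-5, Pow(l, 2)) (Function('Y')(K, l) = Add(Pow(l, 2), -5) = Add(-5, Pow(l, 2)))
Function('I')(D) = Mul(2, D)
Add(Function('I')(Function('Y')(8, Mul(-1, Function('E')(k)))), Mul(-1, Function('C')(202))) = Add(Mul(2, Add(-5, Pow(Mul(-1, Mul(2, Pow(1, 2))), 2))), Mul(-1, 202)) = Add(Mul(2, Add(-5, Pow(Mul(-1, Mul(2, 1)), 2))), -202) = Add(Mul(2, Add(-5, Pow(Mul(-1, 2), 2))), -202) = Add(Mul(2, Add(-5, Pow(-2, 2))), -202) = Add(Mul(2, Add(-5, 4)), -202) = Add(Mul(2, -1), -202) = Add(-2, -202) = -204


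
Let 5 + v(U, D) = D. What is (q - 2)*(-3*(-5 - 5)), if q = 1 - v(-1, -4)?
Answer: 240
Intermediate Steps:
v(U, D) = -5 + D
q = 10 (q = 1 - (-5 - 4) = 1 - 1*(-9) = 1 + 9 = 10)
(q - 2)*(-3*(-5 - 5)) = (10 - 2)*(-3*(-5 - 5)) = 8*(-3*(-10)) = 8*30 = 240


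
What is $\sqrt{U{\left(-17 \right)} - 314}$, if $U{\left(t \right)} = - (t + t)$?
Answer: $2 i \sqrt{70} \approx 16.733 i$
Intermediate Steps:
$U{\left(t \right)} = - 2 t$
$\sqrt{U{\left(-17 \right)} - 314} = \sqrt{\left(-2\right) \left(-17\right) - 314} = \sqrt{34 - 314} = \sqrt{-280} = 2 i \sqrt{70}$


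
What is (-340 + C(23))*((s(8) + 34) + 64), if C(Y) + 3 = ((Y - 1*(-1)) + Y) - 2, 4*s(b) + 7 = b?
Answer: -58557/2 ≈ -29279.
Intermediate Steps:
s(b) = -7/4 + b/4
C(Y) = -4 + 2*Y (C(Y) = -3 + (((Y - 1*(-1)) + Y) - 2) = -3 + (((Y + 1) + Y) - 2) = -3 + (((1 + Y) + Y) - 2) = -3 + ((1 + 2*Y) - 2) = -3 + (-1 + 2*Y) = -4 + 2*Y)
(-340 + C(23))*((s(8) + 34) + 64) = (-340 + (-4 + 2*23))*(((-7/4 + (¼)*8) + 34) + 64) = (-340 + (-4 + 46))*(((-7/4 + 2) + 34) + 64) = (-340 + 42)*((¼ + 34) + 64) = -298*(137/4 + 64) = -298*393/4 = -58557/2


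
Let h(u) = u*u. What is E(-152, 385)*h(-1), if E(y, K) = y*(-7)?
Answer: 1064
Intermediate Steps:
E(y, K) = -7*y
h(u) = u**2
E(-152, 385)*h(-1) = -7*(-152)*(-1)**2 = 1064*1 = 1064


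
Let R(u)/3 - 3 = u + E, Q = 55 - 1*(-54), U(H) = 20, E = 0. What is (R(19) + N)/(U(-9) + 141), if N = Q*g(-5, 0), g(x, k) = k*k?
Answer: 66/161 ≈ 0.40994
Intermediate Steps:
g(x, k) = k²
Q = 109 (Q = 55 + 54 = 109)
R(u) = 9 + 3*u (R(u) = 9 + 3*(u + 0) = 9 + 3*u)
N = 0 (N = 109*0² = 109*0 = 0)
(R(19) + N)/(U(-9) + 141) = ((9 + 3*19) + 0)/(20 + 141) = ((9 + 57) + 0)/161 = (66 + 0)*(1/161) = 66*(1/161) = 66/161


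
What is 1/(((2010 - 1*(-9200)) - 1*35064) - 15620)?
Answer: -1/39474 ≈ -2.5333e-5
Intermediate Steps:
1/(((2010 - 1*(-9200)) - 1*35064) - 15620) = 1/(((2010 + 9200) - 35064) - 15620) = 1/((11210 - 35064) - 15620) = 1/(-23854 - 15620) = 1/(-39474) = -1/39474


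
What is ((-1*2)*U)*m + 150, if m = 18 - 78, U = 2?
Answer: 390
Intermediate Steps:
m = -60
((-1*2)*U)*m + 150 = (-1*2*2)*(-60) + 150 = -2*2*(-60) + 150 = -4*(-60) + 150 = 240 + 150 = 390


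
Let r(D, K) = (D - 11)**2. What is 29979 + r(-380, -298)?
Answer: 182860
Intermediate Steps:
r(D, K) = (-11 + D)**2
29979 + r(-380, -298) = 29979 + (-11 - 380)**2 = 29979 + (-391)**2 = 29979 + 152881 = 182860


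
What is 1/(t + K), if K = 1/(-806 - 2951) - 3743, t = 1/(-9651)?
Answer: -36258807/135716728009 ≈ -0.00026717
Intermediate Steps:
t = -1/9651 ≈ -0.00010362
K = -14062452/3757 (K = 1/(-3757) - 3743 = -1/3757 - 3743 = -14062452/3757 ≈ -3743.0)
1/(t + K) = 1/(-1/9651 - 14062452/3757) = 1/(-135716728009/36258807) = -36258807/135716728009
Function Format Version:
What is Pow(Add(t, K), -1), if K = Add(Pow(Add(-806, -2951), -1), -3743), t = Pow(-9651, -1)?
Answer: Rational(-36258807, 135716728009) ≈ -0.00026717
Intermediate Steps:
t = Rational(-1, 9651) ≈ -0.00010362
K = Rational(-14062452, 3757) (K = Add(Pow(-3757, -1), -3743) = Add(Rational(-1, 3757), -3743) = Rational(-14062452, 3757) ≈ -3743.0)
Pow(Add(t, K), -1) = Pow(Add(Rational(-1, 9651), Rational(-14062452, 3757)), -1) = Pow(Rational(-135716728009, 36258807), -1) = Rational(-36258807, 135716728009)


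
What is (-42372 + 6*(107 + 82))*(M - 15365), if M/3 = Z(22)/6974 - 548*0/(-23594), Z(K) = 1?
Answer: 2209439398833/3487 ≈ 6.3362e+8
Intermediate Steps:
M = 3/6974 (M = 3*(1/6974 - 548*0/(-23594)) = 3*(1*(1/6974) + 0*(-1/23594)) = 3*(1/6974 + 0) = 3*(1/6974) = 3/6974 ≈ 0.00043017)
(-42372 + 6*(107 + 82))*(M - 15365) = (-42372 + 6*(107 + 82))*(3/6974 - 15365) = (-42372 + 6*189)*(-107155507/6974) = (-42372 + 1134)*(-107155507/6974) = -41238*(-107155507/6974) = 2209439398833/3487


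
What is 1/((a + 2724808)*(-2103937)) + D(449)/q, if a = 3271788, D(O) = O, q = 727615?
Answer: 5664790628377333/9179925687296651980 ≈ 0.00061709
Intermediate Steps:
1/((a + 2724808)*(-2103937)) + D(449)/q = 1/((3271788 + 2724808)*(-2103937)) + 449/727615 = -1/2103937/5996596 + 449*(1/727615) = (1/5996596)*(-1/2103937) + 449/727615 = -1/12616460198452 + 449/727615 = 5664790628377333/9179925687296651980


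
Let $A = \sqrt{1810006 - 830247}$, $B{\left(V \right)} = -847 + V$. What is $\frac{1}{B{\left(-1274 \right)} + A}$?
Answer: $- \frac{2121}{3518882} - \frac{\sqrt{979759}}{3518882} \approx -0.00088404$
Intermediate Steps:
$A = \sqrt{979759} \approx 989.83$
$\frac{1}{B{\left(-1274 \right)} + A} = \frac{1}{\left(-847 - 1274\right) + \sqrt{979759}} = \frac{1}{-2121 + \sqrt{979759}}$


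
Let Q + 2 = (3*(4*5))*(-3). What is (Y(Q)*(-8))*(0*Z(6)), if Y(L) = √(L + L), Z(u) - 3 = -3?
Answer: 0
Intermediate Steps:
Z(u) = 0 (Z(u) = 3 - 3 = 0)
Q = -182 (Q = -2 + (3*(4*5))*(-3) = -2 + (3*20)*(-3) = -2 + 60*(-3) = -2 - 180 = -182)
Y(L) = √2*√L (Y(L) = √(2*L) = √2*√L)
(Y(Q)*(-8))*(0*Z(6)) = ((√2*√(-182))*(-8))*(0*0) = ((√2*(I*√182))*(-8))*0 = ((2*I*√91)*(-8))*0 = -16*I*√91*0 = 0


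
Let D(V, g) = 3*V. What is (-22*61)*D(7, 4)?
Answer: -28182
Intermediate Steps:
(-22*61)*D(7, 4) = (-22*61)*(3*7) = -1342*21 = -28182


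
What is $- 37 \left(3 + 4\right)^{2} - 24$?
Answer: $-1837$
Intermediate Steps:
$- 37 \left(3 + 4\right)^{2} - 24 = - 37 \cdot 7^{2} - 24 = \left(-37\right) 49 - 24 = -1813 - 24 = -1837$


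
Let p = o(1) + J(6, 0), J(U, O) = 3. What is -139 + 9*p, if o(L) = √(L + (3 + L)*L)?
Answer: -112 + 9*√5 ≈ -91.875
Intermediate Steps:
o(L) = √(L + L*(3 + L))
p = 3 + √5 (p = √(1*(4 + 1)) + 3 = √(1*5) + 3 = √5 + 3 = 3 + √5 ≈ 5.2361)
-139 + 9*p = -139 + 9*(3 + √5) = -139 + (27 + 9*√5) = -112 + 9*√5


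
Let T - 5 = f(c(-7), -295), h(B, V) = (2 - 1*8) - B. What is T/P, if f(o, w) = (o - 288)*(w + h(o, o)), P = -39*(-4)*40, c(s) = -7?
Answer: 17347/1248 ≈ 13.900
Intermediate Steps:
h(B, V) = -6 - B (h(B, V) = (2 - 8) - B = -6 - B)
P = 6240 (P = 156*40 = 6240)
f(o, w) = (-288 + o)*(-6 + w - o) (f(o, w) = (o - 288)*(w + (-6 - o)) = (-288 + o)*(-6 + w - o))
T = 86735 (T = 5 + (1728 - 1*(-7)² - 288*(-295) + 282*(-7) - 7*(-295)) = 5 + (1728 - 1*49 + 84960 - 1974 + 2065) = 5 + (1728 - 49 + 84960 - 1974 + 2065) = 5 + 86730 = 86735)
T/P = 86735/6240 = 86735*(1/6240) = 17347/1248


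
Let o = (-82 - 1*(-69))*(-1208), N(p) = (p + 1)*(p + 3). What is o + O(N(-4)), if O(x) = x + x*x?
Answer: 15716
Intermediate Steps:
N(p) = (1 + p)*(3 + p)
O(x) = x + x²
o = 15704 (o = (-82 + 69)*(-1208) = -13*(-1208) = 15704)
o + O(N(-4)) = 15704 + (3 + (-4)² + 4*(-4))*(1 + (3 + (-4)² + 4*(-4))) = 15704 + (3 + 16 - 16)*(1 + (3 + 16 - 16)) = 15704 + 3*(1 + 3) = 15704 + 3*4 = 15704 + 12 = 15716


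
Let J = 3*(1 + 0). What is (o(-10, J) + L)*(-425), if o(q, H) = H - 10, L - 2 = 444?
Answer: -186575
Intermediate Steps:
L = 446 (L = 2 + 444 = 446)
J = 3 (J = 3*1 = 3)
o(q, H) = -10 + H
(o(-10, J) + L)*(-425) = ((-10 + 3) + 446)*(-425) = (-7 + 446)*(-425) = 439*(-425) = -186575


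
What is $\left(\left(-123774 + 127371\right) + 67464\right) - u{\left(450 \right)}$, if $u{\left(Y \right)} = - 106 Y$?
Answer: $118761$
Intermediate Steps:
$\left(\left(-123774 + 127371\right) + 67464\right) - u{\left(450 \right)} = \left(\left(-123774 + 127371\right) + 67464\right) - \left(-106\right) 450 = \left(3597 + 67464\right) - -47700 = 71061 + 47700 = 118761$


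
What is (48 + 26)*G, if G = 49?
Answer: 3626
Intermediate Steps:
(48 + 26)*G = (48 + 26)*49 = 74*49 = 3626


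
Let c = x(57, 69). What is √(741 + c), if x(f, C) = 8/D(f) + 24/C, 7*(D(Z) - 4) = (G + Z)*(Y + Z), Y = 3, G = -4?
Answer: 2*√15765823869/9223 ≈ 27.228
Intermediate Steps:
D(Z) = 4 + (-4 + Z)*(3 + Z)/7 (D(Z) = 4 + ((-4 + Z)*(3 + Z))/7 = 4 + (-4 + Z)*(3 + Z)/7)
x(f, C) = 8/(16/7 - f/7 + f²/7) + 24/C
c = 3369/9223 (c = 8*(48 - 3*57 + 3*57² + 7*69)/(69*(16 + 57² - 1*57)) = 8*(1/69)*(48 - 171 + 3*3249 + 483)/(16 + 3249 - 57) = 8*(1/69)*(48 - 171 + 9747 + 483)/3208 = 8*(1/69)*(1/3208)*10107 = 3369/9223 ≈ 0.36528)
√(741 + c) = √(741 + 3369/9223) = √(6837612/9223) = 2*√15765823869/9223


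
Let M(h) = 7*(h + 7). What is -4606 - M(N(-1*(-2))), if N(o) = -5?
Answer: -4620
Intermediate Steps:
M(h) = 49 + 7*h (M(h) = 7*(7 + h) = 49 + 7*h)
-4606 - M(N(-1*(-2))) = -4606 - (49 + 7*(-5)) = -4606 - (49 - 35) = -4606 - 1*14 = -4606 - 14 = -4620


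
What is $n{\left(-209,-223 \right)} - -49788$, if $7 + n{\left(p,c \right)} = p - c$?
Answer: $49795$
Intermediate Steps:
$n{\left(p,c \right)} = -7 + p - c$ ($n{\left(p,c \right)} = -7 - \left(c - p\right) = -7 + p - c$)
$n{\left(-209,-223 \right)} - -49788 = \left(-7 - 209 - -223\right) - -49788 = \left(-7 - 209 + 223\right) + 49788 = 7 + 49788 = 49795$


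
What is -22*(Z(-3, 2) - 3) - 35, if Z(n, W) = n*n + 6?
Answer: -299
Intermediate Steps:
Z(n, W) = 6 + n**2 (Z(n, W) = n**2 + 6 = 6 + n**2)
-22*(Z(-3, 2) - 3) - 35 = -22*((6 + (-3)**2) - 3) - 35 = -22*((6 + 9) - 3) - 35 = -22*(15 - 3) - 35 = -22*12 - 35 = -264 - 35 = -299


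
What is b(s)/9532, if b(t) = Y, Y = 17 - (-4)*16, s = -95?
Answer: 81/9532 ≈ 0.0084977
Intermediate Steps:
Y = 81 (Y = 17 - 1*(-64) = 17 + 64 = 81)
b(t) = 81
b(s)/9532 = 81/9532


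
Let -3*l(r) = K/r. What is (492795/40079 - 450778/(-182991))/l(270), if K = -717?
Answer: 9741940317630/584283004357 ≈ 16.673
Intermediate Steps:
l(r) = 239/r (l(r) = -(-239)/r = 239/r)
(492795/40079 - 450778/(-182991))/l(270) = (492795/40079 - 450778/(-182991))/((239/270)) = (492795*(1/40079) - 450778*(-1/182991))/((239*(1/270))) = (492795/40079 + 450778/182991)/(239/270) = (108243781307/7334096289)*(270/239) = 9741940317630/584283004357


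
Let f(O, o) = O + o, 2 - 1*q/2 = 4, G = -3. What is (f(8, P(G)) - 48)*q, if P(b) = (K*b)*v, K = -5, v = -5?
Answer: 460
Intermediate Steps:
q = -4 (q = 4 - 2*4 = 4 - 8 = -4)
P(b) = 25*b (P(b) = -5*b*(-5) = 25*b)
(f(8, P(G)) - 48)*q = ((8 + 25*(-3)) - 48)*(-4) = ((8 - 75) - 48)*(-4) = (-67 - 48)*(-4) = -115*(-4) = 460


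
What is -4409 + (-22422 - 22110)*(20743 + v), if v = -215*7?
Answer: -856711025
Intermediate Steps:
v = -1505
-4409 + (-22422 - 22110)*(20743 + v) = -4409 + (-22422 - 22110)*(20743 - 1505) = -4409 - 44532*19238 = -4409 - 856706616 = -856711025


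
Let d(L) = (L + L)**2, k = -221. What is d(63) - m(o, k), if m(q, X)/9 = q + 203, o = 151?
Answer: 12690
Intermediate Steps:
m(q, X) = 1827 + 9*q (m(q, X) = 9*(q + 203) = 9*(203 + q) = 1827 + 9*q)
d(L) = 4*L**2 (d(L) = (2*L)**2 = 4*L**2)
d(63) - m(o, k) = 4*63**2 - (1827 + 9*151) = 4*3969 - (1827 + 1359) = 15876 - 1*3186 = 15876 - 3186 = 12690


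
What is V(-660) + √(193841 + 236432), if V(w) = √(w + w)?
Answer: √430273 + 2*I*√330 ≈ 655.95 + 36.332*I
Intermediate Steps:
V(w) = √2*√w (V(w) = √(2*w) = √2*√w)
V(-660) + √(193841 + 236432) = √2*√(-660) + √(193841 + 236432) = √2*(2*I*√165) + √430273 = 2*I*√330 + √430273 = √430273 + 2*I*√330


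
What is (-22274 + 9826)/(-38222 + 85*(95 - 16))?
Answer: 12448/31507 ≈ 0.39509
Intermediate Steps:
(-22274 + 9826)/(-38222 + 85*(95 - 16)) = -12448/(-38222 + 85*79) = -12448/(-38222 + 6715) = -12448/(-31507) = -12448*(-1/31507) = 12448/31507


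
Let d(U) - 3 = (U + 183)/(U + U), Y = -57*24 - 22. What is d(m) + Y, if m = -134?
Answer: -371765/268 ≈ -1387.2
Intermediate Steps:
Y = -1390 (Y = -1368 - 22 = -1390)
d(U) = 3 + (183 + U)/(2*U) (d(U) = 3 + (U + 183)/(U + U) = 3 + (183 + U)/((2*U)) = 3 + (183 + U)*(1/(2*U)) = 3 + (183 + U)/(2*U))
d(m) + Y = (½)*(183 + 7*(-134))/(-134) - 1390 = (½)*(-1/134)*(183 - 938) - 1390 = (½)*(-1/134)*(-755) - 1390 = 755/268 - 1390 = -371765/268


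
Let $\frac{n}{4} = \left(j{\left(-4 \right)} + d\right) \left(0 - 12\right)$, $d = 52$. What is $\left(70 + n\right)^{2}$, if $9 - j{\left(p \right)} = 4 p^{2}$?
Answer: $45796$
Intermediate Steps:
$j{\left(p \right)} = 9 - 4 p^{2}$
$n = 144$ ($n = 4 \left(\left(9 - 4 \left(-4\right)^{2}\right) + 52\right) \left(0 - 12\right) = 4 \left(\left(9 - 64\right) + 52\right) \left(-12\right) = 4 \left(-55 + 52\right) \left(-12\right) = 4 \left(\left(-3\right) \left(-12\right)\right) = 4 \cdot 36 = 144$)
$\left(70 + n\right)^{2} = \left(70 + 144\right)^{2} = 214^{2} = 45796$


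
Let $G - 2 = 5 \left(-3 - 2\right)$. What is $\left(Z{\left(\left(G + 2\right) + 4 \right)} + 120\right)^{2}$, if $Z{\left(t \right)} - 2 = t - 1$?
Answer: $10816$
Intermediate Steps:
$G = -23$ ($G = 2 + 5 \left(-3 - 2\right) = 2 + 5 \left(-5\right) = 2 - 25 = -23$)
$Z{\left(t \right)} = 1 + t$ ($Z{\left(t \right)} = 2 + \left(t - 1\right) = 2 + \left(-1 + t\right) = 1 + t$)
$\left(Z{\left(\left(G + 2\right) + 4 \right)} + 120\right)^{2} = \left(\left(1 + \left(\left(-23 + 2\right) + 4\right)\right) + 120\right)^{2} = \left(\left(1 + \left(-21 + 4\right)\right) + 120\right)^{2} = \left(\left(1 - 17\right) + 120\right)^{2} = \left(-16 + 120\right)^{2} = 104^{2} = 10816$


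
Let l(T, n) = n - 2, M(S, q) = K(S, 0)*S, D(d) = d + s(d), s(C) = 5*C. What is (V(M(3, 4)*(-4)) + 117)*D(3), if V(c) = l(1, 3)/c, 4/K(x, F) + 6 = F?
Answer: 8433/4 ≈ 2108.3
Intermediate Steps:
D(d) = 6*d (D(d) = d + 5*d = 6*d)
K(x, F) = 4/(-6 + F)
M(S, q) = -2*S/3 (M(S, q) = (4/(-6 + 0))*S = (4/(-6))*S = (4*(-⅙))*S = -2*S/3)
l(T, n) = -2 + n
V(c) = 1/c (V(c) = (-2 + 3)/c = 1/c)
(V(M(3, 4)*(-4)) + 117)*D(3) = (1/(-⅔*3*(-4)) + 117)*(6*3) = (1/(-2*(-4)) + 117)*18 = (1/8 + 117)*18 = (⅛ + 117)*18 = (937/8)*18 = 8433/4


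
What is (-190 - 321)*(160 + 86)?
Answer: -125706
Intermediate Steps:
(-190 - 321)*(160 + 86) = -511*246 = -125706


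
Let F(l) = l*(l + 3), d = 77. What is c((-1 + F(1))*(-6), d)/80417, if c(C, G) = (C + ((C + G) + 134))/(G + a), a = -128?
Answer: -175/4101267 ≈ -4.2670e-5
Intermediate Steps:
F(l) = l*(3 + l)
c(C, G) = (134 + G + 2*C)/(-128 + G) (c(C, G) = (C + ((C + G) + 134))/(G - 128) = (C + (134 + C + G))/(-128 + G) = (134 + G + 2*C)/(-128 + G))
c((-1 + F(1))*(-6), d)/80417 = ((134 + 77 + 2*((-1 + 1*(3 + 1))*(-6)))/(-128 + 77))/80417 = ((134 + 77 + 2*((-1 + 1*4)*(-6)))/(-51))*(1/80417) = -(134 + 77 + 2*((-1 + 4)*(-6)))/51*(1/80417) = -(134 + 77 + 2*(3*(-6)))/51*(1/80417) = -(134 + 77 + 2*(-18))/51*(1/80417) = -(134 + 77 - 36)/51*(1/80417) = -1/51*175*(1/80417) = -175/51*1/80417 = -175/4101267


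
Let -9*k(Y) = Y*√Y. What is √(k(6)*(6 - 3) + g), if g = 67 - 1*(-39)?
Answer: √(106 - 2*√6) ≈ 10.055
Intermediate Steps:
k(Y) = -Y^(3/2)/9 (k(Y) = -Y*√Y/9 = -Y^(3/2)/9)
g = 106 (g = 67 + 39 = 106)
√(k(6)*(6 - 3) + g) = √((-2*√6/3)*(6 - 3) + 106) = √(-2*√6/3*3 + 106) = √(-2*√6 + 106) = √(106 - 2*√6)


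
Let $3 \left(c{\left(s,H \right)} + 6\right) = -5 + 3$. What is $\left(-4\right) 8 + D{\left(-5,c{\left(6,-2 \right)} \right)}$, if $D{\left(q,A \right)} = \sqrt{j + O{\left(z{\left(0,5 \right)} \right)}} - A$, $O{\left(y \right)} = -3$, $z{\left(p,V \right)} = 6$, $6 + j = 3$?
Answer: $- \frac{76}{3} + i \sqrt{6} \approx -25.333 + 2.4495 i$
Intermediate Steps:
$j = -3$ ($j = -6 + 3 = -3$)
$c{\left(s,H \right)} = - \frac{20}{3}$ ($c{\left(s,H \right)} = -6 + \frac{-5 + 3}{3} = -6 + \frac{1}{3} \left(-2\right) = -6 - \frac{2}{3} = - \frac{20}{3}$)
$D{\left(q,A \right)} = - A + i \sqrt{6}$ ($D{\left(q,A \right)} = \sqrt{-3 - 3} - A = \sqrt{-6} - A = i \sqrt{6} - A = - A + i \sqrt{6}$)
$\left(-4\right) 8 + D{\left(-5,c{\left(6,-2 \right)} \right)} = \left(-4\right) 8 + \left(\left(-1\right) \left(- \frac{20}{3}\right) + i \sqrt{6}\right) = -32 + \left(\frac{20}{3} + i \sqrt{6}\right) = - \frac{76}{3} + i \sqrt{6}$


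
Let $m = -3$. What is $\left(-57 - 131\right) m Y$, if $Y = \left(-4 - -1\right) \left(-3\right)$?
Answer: $5076$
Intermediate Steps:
$Y = 9$ ($Y = \left(-4 + 1\right) \left(-3\right) = \left(-3\right) \left(-3\right) = 9$)
$\left(-57 - 131\right) m Y = \left(-57 - 131\right) \left(\left(-3\right) 9\right) = \left(-188\right) \left(-27\right) = 5076$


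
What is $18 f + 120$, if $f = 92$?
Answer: $1776$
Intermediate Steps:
$18 f + 120 = 18 \cdot 92 + 120 = 1656 + 120 = 1776$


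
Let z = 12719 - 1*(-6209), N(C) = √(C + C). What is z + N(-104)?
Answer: 18928 + 4*I*√13 ≈ 18928.0 + 14.422*I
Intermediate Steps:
N(C) = √2*√C (N(C) = √(2*C) = √2*√C)
z = 18928 (z = 12719 + 6209 = 18928)
z + N(-104) = 18928 + √2*√(-104) = 18928 + √2*(2*I*√26) = 18928 + 4*I*√13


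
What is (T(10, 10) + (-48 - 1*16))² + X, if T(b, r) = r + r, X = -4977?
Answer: -3041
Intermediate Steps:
T(b, r) = 2*r
(T(10, 10) + (-48 - 1*16))² + X = (2*10 + (-48 - 1*16))² - 4977 = (20 + (-48 - 16))² - 4977 = (20 - 64)² - 4977 = (-44)² - 4977 = 1936 - 4977 = -3041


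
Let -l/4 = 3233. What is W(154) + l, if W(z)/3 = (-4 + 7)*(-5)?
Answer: -12977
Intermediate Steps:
l = -12932 (l = -4*3233 = -12932)
W(z) = -45 (W(z) = 3*((-4 + 7)*(-5)) = 3*(3*(-5)) = 3*(-15) = -45)
W(154) + l = -45 - 12932 = -12977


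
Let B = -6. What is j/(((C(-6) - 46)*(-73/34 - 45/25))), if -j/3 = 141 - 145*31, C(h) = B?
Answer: 555135/8723 ≈ 63.640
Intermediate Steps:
C(h) = -6
j = 13062 (j = -3*(141 - 145*31) = -3*(141 - 4495) = -3*(-4354) = 13062)
j/(((C(-6) - 46)*(-73/34 - 45/25))) = 13062/(((-6 - 46)*(-73/34 - 45/25))) = 13062/((-52*(-73*1/34 - 45*1/25))) = 13062/((-52*(-73/34 - 9/5))) = 13062/((-52*(-671/170))) = 13062/(17446/85) = 13062*(85/17446) = 555135/8723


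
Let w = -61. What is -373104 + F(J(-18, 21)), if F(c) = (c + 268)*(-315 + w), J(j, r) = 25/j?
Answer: -4260148/9 ≈ -4.7335e+5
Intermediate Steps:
F(c) = -100768 - 376*c (F(c) = (c + 268)*(-315 - 61) = (268 + c)*(-376) = -100768 - 376*c)
-373104 + F(J(-18, 21)) = -373104 + (-100768 - 9400/(-18)) = -373104 + (-100768 - 9400*(-1)/18) = -373104 + (-100768 - 376*(-25/18)) = -373104 + (-100768 + 4700/9) = -373104 - 902212/9 = -4260148/9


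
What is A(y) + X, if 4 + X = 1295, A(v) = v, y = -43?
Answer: 1248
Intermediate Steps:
X = 1291 (X = -4 + 1295 = 1291)
A(y) + X = -43 + 1291 = 1248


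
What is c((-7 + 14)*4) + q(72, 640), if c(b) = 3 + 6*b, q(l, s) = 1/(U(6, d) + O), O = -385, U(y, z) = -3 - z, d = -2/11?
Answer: 729475/4266 ≈ 171.00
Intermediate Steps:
d = -2/11 (d = -2*1/11 = -2/11 ≈ -0.18182)
q(l, s) = -11/4266 (q(l, s) = 1/((-3 - 1*(-2/11)) - 385) = 1/((-3 + 2/11) - 385) = 1/(-31/11 - 385) = 1/(-4266/11) = -11/4266)
c((-7 + 14)*4) + q(72, 640) = (3 + 6*((-7 + 14)*4)) - 11/4266 = (3 + 6*(7*4)) - 11/4266 = (3 + 6*28) - 11/4266 = (3 + 168) - 11/4266 = 171 - 11/4266 = 729475/4266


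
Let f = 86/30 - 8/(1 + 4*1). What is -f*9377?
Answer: -178163/15 ≈ -11878.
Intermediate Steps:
f = 19/15 (f = 86*(1/30) - 8/(1 + 4) = 43/15 - 8/5 = 19/15 ≈ 1.2667)
-f*9377 = -19*9377/15 = -1*178163/15 = -178163/15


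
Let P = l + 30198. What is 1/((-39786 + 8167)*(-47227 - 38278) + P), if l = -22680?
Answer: 1/2703590113 ≈ 3.6988e-10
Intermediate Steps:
P = 7518 (P = -22680 + 30198 = 7518)
1/((-39786 + 8167)*(-47227 - 38278) + P) = 1/((-39786 + 8167)*(-47227 - 38278) + 7518) = 1/(-31619*(-85505) + 7518) = 1/(2703582595 + 7518) = 1/2703590113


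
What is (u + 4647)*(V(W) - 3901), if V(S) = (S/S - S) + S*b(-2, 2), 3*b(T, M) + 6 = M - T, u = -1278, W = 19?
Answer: -13245785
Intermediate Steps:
b(T, M) = -2 - T/3 + M/3 (b(T, M) = -2 + (M - T)/3 = -2 + (-T/3 + M/3) = -2 - T/3 + M/3)
V(S) = 1 - 5*S/3 (V(S) = (S/S - S) + S*(-2 - 1/3*(-2) + (1/3)*2) = (1 - S) + S*(-2 + 2/3 + 2/3) = (1 - S) + S*(-2/3) = (1 - S) - 2*S/3 = 1 - 5*S/3)
(u + 4647)*(V(W) - 3901) = (-1278 + 4647)*((1 - 5/3*19) - 3901) = 3369*((1 - 95/3) - 3901) = 3369*(-92/3 - 3901) = 3369*(-11795/3) = -13245785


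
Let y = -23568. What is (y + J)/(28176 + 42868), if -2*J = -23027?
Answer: -24109/142088 ≈ -0.16968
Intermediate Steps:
J = 23027/2 (J = -1/2*(-23027) = 23027/2 ≈ 11514.)
(y + J)/(28176 + 42868) = (-23568 + 23027/2)/(28176 + 42868) = -24109/2/71044 = -24109/2*1/71044 = -24109/142088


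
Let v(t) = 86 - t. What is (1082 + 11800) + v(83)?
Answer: 12885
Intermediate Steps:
(1082 + 11800) + v(83) = (1082 + 11800) + (86 - 1*83) = 12882 + (86 - 83) = 12882 + 3 = 12885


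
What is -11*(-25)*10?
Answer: 2750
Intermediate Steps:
-11*(-25)*10 = 275*10 = 2750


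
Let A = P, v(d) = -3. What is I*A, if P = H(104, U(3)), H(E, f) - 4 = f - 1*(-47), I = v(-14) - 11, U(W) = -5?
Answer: -644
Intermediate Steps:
I = -14 (I = -3 - 11 = -14)
H(E, f) = 51 + f (H(E, f) = 4 + (f - 1*(-47)) = 4 + (f + 47) = 4 + (47 + f) = 51 + f)
P = 46 (P = 51 - 5 = 46)
A = 46
I*A = -14*46 = -644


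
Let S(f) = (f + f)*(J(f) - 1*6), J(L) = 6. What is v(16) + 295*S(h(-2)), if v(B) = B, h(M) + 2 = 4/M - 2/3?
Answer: 16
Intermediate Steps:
h(M) = -8/3 + 4/M (h(M) = -2 + (4/M - 2/3) = -2 + (4/M - 2*⅓) = -2 + (4/M - ⅔) = -2 + (-⅔ + 4/M) = -8/3 + 4/M)
S(f) = 0 (S(f) = (f + f)*(6 - 1*6) = (2*f)*(6 - 6) = (2*f)*0 = 0)
v(16) + 295*S(h(-2)) = 16 + 295*0 = 16 + 0 = 16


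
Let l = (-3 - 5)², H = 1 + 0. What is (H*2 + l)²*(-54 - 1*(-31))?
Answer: -100188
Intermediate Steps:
H = 1
l = 64 (l = (-8)² = 64)
(H*2 + l)²*(-54 - 1*(-31)) = (1*2 + 64)²*(-54 - 1*(-31)) = (2 + 64)²*(-54 + 31) = 66²*(-23) = 4356*(-23) = -100188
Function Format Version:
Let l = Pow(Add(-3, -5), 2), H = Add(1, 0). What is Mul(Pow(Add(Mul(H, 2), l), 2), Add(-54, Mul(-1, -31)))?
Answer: -100188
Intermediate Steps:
H = 1
l = 64 (l = Pow(-8, 2) = 64)
Mul(Pow(Add(Mul(H, 2), l), 2), Add(-54, Mul(-1, -31))) = Mul(Pow(Add(Mul(1, 2), 64), 2), Add(-54, Mul(-1, -31))) = Mul(Pow(Add(2, 64), 2), Add(-54, 31)) = Mul(Pow(66, 2), -23) = Mul(4356, -23) = -100188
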